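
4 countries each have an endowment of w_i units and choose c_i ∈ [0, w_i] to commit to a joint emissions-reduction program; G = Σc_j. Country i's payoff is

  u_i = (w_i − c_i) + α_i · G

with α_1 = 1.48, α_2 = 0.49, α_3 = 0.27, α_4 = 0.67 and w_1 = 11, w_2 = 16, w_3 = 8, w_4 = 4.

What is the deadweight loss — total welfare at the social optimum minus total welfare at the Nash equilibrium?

∂u_i/∂c_i = α_i − 1, so country i contributes w_i if α_i > 1, else 0.
α_i > 1 for i ∈ {1}; NE contributions (11, 0, 0, 0), G = 11.
W^NE = Σw_i − G^NE + (Σα_i)·G^NE = 39 + 1.91·11 = 60.01.
Planner: ∂(Σu_j)/∂c_i = Σα_j − 1 = 1.91 > 0, so everyone contributes w_i; G^SO = 39, W^SO = 39 + 1.91·39 = 113.49.
Deadweight loss = 53.48.

53.48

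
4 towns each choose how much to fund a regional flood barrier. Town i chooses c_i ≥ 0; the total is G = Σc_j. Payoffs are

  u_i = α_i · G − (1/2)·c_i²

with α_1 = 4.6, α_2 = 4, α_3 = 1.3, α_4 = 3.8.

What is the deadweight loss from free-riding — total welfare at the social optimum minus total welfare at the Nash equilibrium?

214.335

Town i's FOC: ∂u_i/∂c_i = α_i − c_i = 0, so c_i* = α_i.
NE contributions = (4.6, 4, 1.3, 3.8); G = 13.7.
W^NE = (Σα)·G − ½Σα_i² = 13.7² − ½·53.29 = 161.045.
Planner sets c_i = Σα_j = 13.7 for every i, so G^SO = 4·13.7 = 54.8.
W^SO = (Σα)·G^SO − ½·4·(Σα)² = (4/2)·13.7² = 375.38.
Deadweight loss = W^SO − W^NE = 214.335.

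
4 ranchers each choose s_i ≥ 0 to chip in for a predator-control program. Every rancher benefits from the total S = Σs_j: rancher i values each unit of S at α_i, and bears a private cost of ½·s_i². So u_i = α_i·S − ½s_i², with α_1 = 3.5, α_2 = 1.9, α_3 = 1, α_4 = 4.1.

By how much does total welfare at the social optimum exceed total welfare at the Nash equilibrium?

Rancher i's FOC: ∂u_i/∂s_i = α_i − s_i = 0, so s_i* = α_i.
NE contributions = (3.5, 1.9, 1, 4.1); S = 10.5.
W^NE = (Σα)·S − ½Σα_i² = 10.5² − ½·33.67 = 93.415.
Planner sets s_i = Σα_j = 10.5 for every i, so S^SO = 4·10.5 = 42.
W^SO = (Σα)·S^SO − ½·4·(Σα)² = (4/2)·10.5² = 220.5.
Deadweight loss = W^SO − W^NE = 127.085.

127.085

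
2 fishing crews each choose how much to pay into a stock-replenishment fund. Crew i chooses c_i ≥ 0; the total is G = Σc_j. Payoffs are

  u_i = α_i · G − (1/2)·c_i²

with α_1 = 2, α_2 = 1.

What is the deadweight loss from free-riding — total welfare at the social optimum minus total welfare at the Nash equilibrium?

Crew i's FOC: ∂u_i/∂c_i = α_i − c_i = 0, so c_i* = α_i.
NE contributions = (2, 1); G = 3.
W^NE = (Σα)·G − ½Σα_i² = 3² − ½·5 = 6.5.
Planner sets c_i = Σα_j = 3 for every i, so G^SO = 2·3 = 6.
W^SO = (Σα)·G^SO − ½·2·(Σα)² = (2/2)·3² = 9.
Deadweight loss = W^SO − W^NE = 2.5.

2.5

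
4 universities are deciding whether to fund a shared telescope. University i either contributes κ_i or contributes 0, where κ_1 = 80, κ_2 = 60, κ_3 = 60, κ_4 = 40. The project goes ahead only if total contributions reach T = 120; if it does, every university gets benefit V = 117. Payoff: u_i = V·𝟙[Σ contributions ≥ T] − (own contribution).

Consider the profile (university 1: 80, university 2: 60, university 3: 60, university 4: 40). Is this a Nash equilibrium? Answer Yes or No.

Total = 240 ≥ 120: provided.
University 1 (pledges 80, payoff 37): dropping to 0 → total 160, payoff 117. Profitable deviation.

No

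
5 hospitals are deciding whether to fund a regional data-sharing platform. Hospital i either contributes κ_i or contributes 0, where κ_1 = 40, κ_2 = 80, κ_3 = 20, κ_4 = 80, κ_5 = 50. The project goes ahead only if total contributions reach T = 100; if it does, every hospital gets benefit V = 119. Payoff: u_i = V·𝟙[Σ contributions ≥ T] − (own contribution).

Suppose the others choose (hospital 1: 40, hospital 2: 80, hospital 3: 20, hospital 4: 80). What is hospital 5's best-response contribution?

Others' total = 220 ≥ 100; contributing adds cost 50 for no extra benefit.
Best response: 0.

0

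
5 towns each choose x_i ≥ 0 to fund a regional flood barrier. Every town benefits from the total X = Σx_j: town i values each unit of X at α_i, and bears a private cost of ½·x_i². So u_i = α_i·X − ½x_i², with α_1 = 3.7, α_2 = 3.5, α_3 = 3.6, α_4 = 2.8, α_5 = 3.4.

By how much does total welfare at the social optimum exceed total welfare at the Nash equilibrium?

462.65

Town i's FOC: ∂u_i/∂x_i = α_i − x_i = 0, so x_i* = α_i.
NE contributions = (3.7, 3.5, 3.6, 2.8, 3.4); X = 17.
W^NE = (Σα)·X − ½Σα_i² = 17² − ½·58.3 = 259.85.
Planner sets x_i = Σα_j = 17 for every i, so X^SO = 5·17 = 85.
W^SO = (Σα)·X^SO − ½·5·(Σα)² = (5/2)·17² = 722.5.
Deadweight loss = W^SO − W^NE = 462.65.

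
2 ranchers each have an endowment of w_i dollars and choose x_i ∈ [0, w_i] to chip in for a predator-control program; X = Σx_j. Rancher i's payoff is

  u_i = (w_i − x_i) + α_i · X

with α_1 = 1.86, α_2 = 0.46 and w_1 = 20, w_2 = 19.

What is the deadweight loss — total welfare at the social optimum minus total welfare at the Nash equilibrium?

∂u_i/∂x_i = α_i − 1, so rancher i contributes w_i if α_i > 1, else 0.
α_i > 1 for i ∈ {1}; NE contributions (20, 0), X = 20.
W^NE = Σw_i − X^NE + (Σα_i)·X^NE = 39 + 1.32·20 = 65.4.
Planner: ∂(Σu_j)/∂x_i = Σα_j − 1 = 1.32 > 0, so everyone contributes w_i; X^SO = 39, W^SO = 39 + 1.32·39 = 90.48.
Deadweight loss = 25.08.

25.08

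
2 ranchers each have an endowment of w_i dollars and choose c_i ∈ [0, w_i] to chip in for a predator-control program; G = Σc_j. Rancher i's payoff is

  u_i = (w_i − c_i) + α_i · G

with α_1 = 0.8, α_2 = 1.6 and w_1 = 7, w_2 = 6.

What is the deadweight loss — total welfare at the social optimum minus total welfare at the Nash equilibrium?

9.8

∂u_i/∂c_i = α_i − 1, so rancher i contributes w_i if α_i > 1, else 0.
α_i > 1 for i ∈ {2}; NE contributions (0, 6), G = 6.
W^NE = Σw_i − G^NE + (Σα_i)·G^NE = 13 + 1.4·6 = 21.4.
Planner: ∂(Σu_j)/∂c_i = Σα_j − 1 = 1.4 > 0, so everyone contributes w_i; G^SO = 13, W^SO = 13 + 1.4·13 = 31.2.
Deadweight loss = 9.8.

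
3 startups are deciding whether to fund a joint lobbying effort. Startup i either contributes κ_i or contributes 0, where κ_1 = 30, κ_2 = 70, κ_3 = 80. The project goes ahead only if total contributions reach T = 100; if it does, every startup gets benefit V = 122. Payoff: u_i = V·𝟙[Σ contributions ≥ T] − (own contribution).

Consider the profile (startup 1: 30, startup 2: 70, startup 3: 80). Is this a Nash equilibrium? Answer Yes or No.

No

Total = 180 ≥ 100: provided.
Startup 1 (pledges 30, payoff 92): dropping to 0 → total 150, payoff 122. Profitable deviation.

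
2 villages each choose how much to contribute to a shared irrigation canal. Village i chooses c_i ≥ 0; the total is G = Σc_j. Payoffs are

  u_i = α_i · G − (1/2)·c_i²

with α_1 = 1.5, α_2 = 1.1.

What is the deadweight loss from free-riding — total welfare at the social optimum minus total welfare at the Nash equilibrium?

Village i's FOC: ∂u_i/∂c_i = α_i − c_i = 0, so c_i* = α_i.
NE contributions = (1.5, 1.1); G = 2.6.
W^NE = (Σα)·G − ½Σα_i² = 2.6² − ½·3.46 = 5.03.
Planner sets c_i = Σα_j = 2.6 for every i, so G^SO = 2·2.6 = 5.2.
W^SO = (Σα)·G^SO − ½·2·(Σα)² = (2/2)·2.6² = 6.76.
Deadweight loss = W^SO − W^NE = 1.73.

1.73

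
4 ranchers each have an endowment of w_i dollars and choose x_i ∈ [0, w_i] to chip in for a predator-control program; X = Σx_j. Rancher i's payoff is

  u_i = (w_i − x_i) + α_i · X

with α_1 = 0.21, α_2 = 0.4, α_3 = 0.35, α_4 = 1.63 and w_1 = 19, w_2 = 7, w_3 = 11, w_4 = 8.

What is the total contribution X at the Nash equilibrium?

8

∂u_i/∂x_i = α_i − 1, so rancher i contributes w_i if α_i > 1, else 0.
α_i > 1 for i ∈ {4}; NE contributions (0, 0, 0, 8), X = 8.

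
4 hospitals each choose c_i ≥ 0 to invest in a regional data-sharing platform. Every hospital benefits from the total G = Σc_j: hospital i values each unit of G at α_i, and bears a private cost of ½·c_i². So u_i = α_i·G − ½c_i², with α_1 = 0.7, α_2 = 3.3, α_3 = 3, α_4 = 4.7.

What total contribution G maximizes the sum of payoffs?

Planner FOC: ∂(Σu_j)/∂c_i = (Σα_j) − c_i = 0, so c_i^SO = Σα_j = 11.7 for every i; G^SO = 46.8.

46.8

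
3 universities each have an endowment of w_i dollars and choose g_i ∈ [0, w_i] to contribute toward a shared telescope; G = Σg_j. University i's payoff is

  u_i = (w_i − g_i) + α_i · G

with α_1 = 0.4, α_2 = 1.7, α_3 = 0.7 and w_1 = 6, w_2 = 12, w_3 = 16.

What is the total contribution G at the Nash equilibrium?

∂u_i/∂g_i = α_i − 1, so university i contributes w_i if α_i > 1, else 0.
α_i > 1 for i ∈ {2}; NE contributions (0, 12, 0), G = 12.

12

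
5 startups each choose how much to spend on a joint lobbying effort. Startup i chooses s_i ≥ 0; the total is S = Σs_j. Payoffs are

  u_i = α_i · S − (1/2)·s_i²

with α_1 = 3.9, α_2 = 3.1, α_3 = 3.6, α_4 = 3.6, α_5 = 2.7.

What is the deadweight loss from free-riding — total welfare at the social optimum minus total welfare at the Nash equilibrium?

Startup i's FOC: ∂u_i/∂s_i = α_i − s_i = 0, so s_i* = α_i.
NE contributions = (3.9, 3.1, 3.6, 3.6, 2.7); S = 16.9.
W^NE = (Σα)·S − ½Σα_i² = 16.9² − ½·58.03 = 256.595.
Planner sets s_i = Σα_j = 16.9 for every i, so S^SO = 5·16.9 = 84.5.
W^SO = (Σα)·S^SO − ½·5·(Σα)² = (5/2)·16.9² = 714.025.
Deadweight loss = W^SO − W^NE = 457.43.

457.43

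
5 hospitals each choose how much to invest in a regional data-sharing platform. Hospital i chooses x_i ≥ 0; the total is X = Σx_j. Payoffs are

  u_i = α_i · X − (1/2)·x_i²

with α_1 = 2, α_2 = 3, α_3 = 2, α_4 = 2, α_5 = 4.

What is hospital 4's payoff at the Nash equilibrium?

Hospital i's FOC: ∂u_i/∂x_i = α_i − x_i = 0, so x_i* = α_i.
NE contributions = (2, 3, 2, 2, 4); X = 13.
u_4 = α_4·X − ½·(x_4)² = 2·13 − ½·2² = 24.

24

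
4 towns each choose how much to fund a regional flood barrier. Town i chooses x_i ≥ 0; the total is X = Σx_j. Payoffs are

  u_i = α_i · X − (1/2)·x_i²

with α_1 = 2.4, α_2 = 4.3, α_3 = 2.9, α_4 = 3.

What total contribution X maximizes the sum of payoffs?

Planner FOC: ∂(Σu_j)/∂x_i = (Σα_j) − x_i = 0, so x_i^SO = Σα_j = 12.6 for every i; X^SO = 50.4.

50.4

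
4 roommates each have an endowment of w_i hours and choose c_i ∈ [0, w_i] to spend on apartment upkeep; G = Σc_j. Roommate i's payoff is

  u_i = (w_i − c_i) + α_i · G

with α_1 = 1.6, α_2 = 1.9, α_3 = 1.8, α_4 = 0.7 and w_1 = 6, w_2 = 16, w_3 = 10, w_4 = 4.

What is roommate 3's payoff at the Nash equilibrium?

57.6

∂u_i/∂c_i = α_i − 1, so roommate i contributes w_i if α_i > 1, else 0.
α_i > 1 for i ∈ {1, 2, 3}; NE contributions (6, 16, 10, 0), G = 32.
u_3 = (10 − 10) + 1.8·32 = 57.6.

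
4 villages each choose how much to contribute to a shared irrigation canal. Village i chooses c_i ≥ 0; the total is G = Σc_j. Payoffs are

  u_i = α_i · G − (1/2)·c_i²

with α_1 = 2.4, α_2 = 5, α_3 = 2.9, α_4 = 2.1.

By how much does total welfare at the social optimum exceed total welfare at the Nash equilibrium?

175.55

Village i's FOC: ∂u_i/∂c_i = α_i − c_i = 0, so c_i* = α_i.
NE contributions = (2.4, 5, 2.9, 2.1); G = 12.4.
W^NE = (Σα)·G − ½Σα_i² = 12.4² − ½·43.58 = 131.97.
Planner sets c_i = Σα_j = 12.4 for every i, so G^SO = 4·12.4 = 49.6.
W^SO = (Σα)·G^SO − ½·4·(Σα)² = (4/2)·12.4² = 307.52.
Deadweight loss = W^SO − W^NE = 175.55.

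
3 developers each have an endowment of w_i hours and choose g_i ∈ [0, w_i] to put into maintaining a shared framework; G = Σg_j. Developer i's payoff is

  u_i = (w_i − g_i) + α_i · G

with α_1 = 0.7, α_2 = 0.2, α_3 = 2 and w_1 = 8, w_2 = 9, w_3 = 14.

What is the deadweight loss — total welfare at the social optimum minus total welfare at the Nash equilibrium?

32.3

∂u_i/∂g_i = α_i − 1, so developer i contributes w_i if α_i > 1, else 0.
α_i > 1 for i ∈ {3}; NE contributions (0, 0, 14), G = 14.
W^NE = Σw_i − G^NE + (Σα_i)·G^NE = 31 + 1.9·14 = 57.6.
Planner: ∂(Σu_j)/∂g_i = Σα_j − 1 = 1.9 > 0, so everyone contributes w_i; G^SO = 31, W^SO = 31 + 1.9·31 = 89.9.
Deadweight loss = 32.3.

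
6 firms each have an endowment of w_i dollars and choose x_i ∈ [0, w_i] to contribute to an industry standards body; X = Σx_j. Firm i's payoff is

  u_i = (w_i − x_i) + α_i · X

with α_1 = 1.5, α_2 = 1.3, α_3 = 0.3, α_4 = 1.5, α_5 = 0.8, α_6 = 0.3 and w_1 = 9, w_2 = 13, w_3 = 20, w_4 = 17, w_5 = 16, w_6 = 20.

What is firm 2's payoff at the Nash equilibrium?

∂u_i/∂x_i = α_i − 1, so firm i contributes w_i if α_i > 1, else 0.
α_i > 1 for i ∈ {1, 2, 4}; NE contributions (9, 13, 0, 17, 0, 0), X = 39.
u_2 = (13 − 13) + 1.3·39 = 50.7.

50.7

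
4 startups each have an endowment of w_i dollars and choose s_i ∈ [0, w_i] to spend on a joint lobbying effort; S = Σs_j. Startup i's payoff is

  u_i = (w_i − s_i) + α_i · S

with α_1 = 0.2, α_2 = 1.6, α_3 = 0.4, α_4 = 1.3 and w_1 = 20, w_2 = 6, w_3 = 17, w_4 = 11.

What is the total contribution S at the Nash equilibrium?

17

∂u_i/∂s_i = α_i − 1, so startup i contributes w_i if α_i > 1, else 0.
α_i > 1 for i ∈ {2, 4}; NE contributions (0, 6, 0, 11), S = 17.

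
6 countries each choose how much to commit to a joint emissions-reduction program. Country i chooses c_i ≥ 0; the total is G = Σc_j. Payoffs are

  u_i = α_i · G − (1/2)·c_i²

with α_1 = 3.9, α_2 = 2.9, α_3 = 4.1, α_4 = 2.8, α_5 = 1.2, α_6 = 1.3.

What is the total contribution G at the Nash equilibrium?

16.2

Country i's FOC: ∂u_i/∂c_i = α_i − c_i = 0, so c_i* = α_i.
NE contributions = (3.9, 2.9, 4.1, 2.8, 1.2, 1.3); G = 16.2.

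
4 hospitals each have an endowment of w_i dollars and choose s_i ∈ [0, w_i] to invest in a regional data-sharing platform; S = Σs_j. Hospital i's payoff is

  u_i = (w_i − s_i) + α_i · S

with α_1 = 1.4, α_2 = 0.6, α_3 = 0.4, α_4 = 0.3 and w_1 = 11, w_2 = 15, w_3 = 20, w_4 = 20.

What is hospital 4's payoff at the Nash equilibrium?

23.3

∂u_i/∂s_i = α_i − 1, so hospital i contributes w_i if α_i > 1, else 0.
α_i > 1 for i ∈ {1}; NE contributions (11, 0, 0, 0), S = 11.
u_4 = (20 − 0) + 0.3·11 = 23.3.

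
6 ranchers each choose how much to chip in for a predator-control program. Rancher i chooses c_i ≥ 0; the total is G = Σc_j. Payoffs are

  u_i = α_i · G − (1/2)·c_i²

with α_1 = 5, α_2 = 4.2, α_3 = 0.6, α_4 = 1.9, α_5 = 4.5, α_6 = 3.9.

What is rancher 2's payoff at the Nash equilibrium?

75.6

Rancher i's FOC: ∂u_i/∂c_i = α_i − c_i = 0, so c_i* = α_i.
NE contributions = (5, 4.2, 0.6, 1.9, 4.5, 3.9); G = 20.1.
u_2 = α_2·G − ½·(c_2)² = 4.2·20.1 − ½·4.2² = 75.6.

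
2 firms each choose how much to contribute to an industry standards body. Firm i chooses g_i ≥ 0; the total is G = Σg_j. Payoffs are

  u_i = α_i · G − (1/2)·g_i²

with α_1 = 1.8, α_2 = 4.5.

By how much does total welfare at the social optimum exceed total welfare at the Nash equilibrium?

Firm i's FOC: ∂u_i/∂g_i = α_i − g_i = 0, so g_i* = α_i.
NE contributions = (1.8, 4.5); G = 6.3.
W^NE = (Σα)·G − ½Σα_i² = 6.3² − ½·23.49 = 27.945.
Planner sets g_i = Σα_j = 6.3 for every i, so G^SO = 2·6.3 = 12.6.
W^SO = (Σα)·G^SO − ½·2·(Σα)² = (2/2)·6.3² = 39.69.
Deadweight loss = W^SO − W^NE = 11.745.

11.745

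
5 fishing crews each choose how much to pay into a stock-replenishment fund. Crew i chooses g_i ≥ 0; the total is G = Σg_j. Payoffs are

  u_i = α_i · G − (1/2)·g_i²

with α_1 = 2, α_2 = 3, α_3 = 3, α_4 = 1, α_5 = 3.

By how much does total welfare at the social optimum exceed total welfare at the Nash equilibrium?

Crew i's FOC: ∂u_i/∂g_i = α_i − g_i = 0, so g_i* = α_i.
NE contributions = (2, 3, 3, 1, 3); G = 12.
W^NE = (Σα)·G − ½Σα_i² = 12² − ½·32 = 128.
Planner sets g_i = Σα_j = 12 for every i, so G^SO = 5·12 = 60.
W^SO = (Σα)·G^SO − ½·5·(Σα)² = (5/2)·12² = 360.
Deadweight loss = W^SO − W^NE = 232.

232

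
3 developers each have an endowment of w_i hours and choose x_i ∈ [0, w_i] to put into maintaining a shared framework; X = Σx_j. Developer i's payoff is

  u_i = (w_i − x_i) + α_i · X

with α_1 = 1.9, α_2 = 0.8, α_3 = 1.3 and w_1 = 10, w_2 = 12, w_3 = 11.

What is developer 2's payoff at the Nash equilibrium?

∂u_i/∂x_i = α_i − 1, so developer i contributes w_i if α_i > 1, else 0.
α_i > 1 for i ∈ {1, 3}; NE contributions (10, 0, 11), X = 21.
u_2 = (12 − 0) + 0.8·21 = 28.8.

28.8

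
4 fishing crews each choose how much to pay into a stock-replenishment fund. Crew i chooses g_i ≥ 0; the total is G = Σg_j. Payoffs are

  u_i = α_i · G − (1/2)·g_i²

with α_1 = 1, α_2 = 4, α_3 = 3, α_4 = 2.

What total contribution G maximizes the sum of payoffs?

Planner FOC: ∂(Σu_j)/∂g_i = (Σα_j) − g_i = 0, so g_i^SO = Σα_j = 10 for every i; G^SO = 40.

40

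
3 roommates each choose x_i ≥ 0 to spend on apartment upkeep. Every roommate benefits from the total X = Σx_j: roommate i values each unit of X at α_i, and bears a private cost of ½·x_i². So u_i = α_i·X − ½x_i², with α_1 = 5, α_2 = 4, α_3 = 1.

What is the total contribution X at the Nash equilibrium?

Roommate i's FOC: ∂u_i/∂x_i = α_i − x_i = 0, so x_i* = α_i.
NE contributions = (5, 4, 1); X = 10.

10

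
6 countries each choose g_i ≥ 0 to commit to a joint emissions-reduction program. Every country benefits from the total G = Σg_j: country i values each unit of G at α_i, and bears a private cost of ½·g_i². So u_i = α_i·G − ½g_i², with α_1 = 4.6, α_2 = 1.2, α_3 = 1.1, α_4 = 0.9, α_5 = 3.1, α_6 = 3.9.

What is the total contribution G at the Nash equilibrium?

Country i's FOC: ∂u_i/∂g_i = α_i − g_i = 0, so g_i* = α_i.
NE contributions = (4.6, 1.2, 1.1, 0.9, 3.1, 3.9); G = 14.8.

14.8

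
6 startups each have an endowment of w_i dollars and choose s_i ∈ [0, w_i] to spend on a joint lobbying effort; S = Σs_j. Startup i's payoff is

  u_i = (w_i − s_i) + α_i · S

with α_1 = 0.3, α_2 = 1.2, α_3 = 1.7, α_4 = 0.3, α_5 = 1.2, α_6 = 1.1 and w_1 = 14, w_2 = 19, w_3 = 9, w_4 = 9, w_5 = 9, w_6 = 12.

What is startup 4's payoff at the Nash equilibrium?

∂u_i/∂s_i = α_i − 1, so startup i contributes w_i if α_i > 1, else 0.
α_i > 1 for i ∈ {2, 3, 5, 6}; NE contributions (0, 19, 9, 0, 9, 12), S = 49.
u_4 = (9 − 0) + 0.3·49 = 23.7.

23.7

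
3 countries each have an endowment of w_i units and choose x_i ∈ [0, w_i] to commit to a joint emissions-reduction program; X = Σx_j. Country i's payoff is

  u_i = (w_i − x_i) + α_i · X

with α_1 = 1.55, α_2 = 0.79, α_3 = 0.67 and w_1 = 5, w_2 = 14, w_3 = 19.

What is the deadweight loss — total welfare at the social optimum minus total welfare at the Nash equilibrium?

66.33

∂u_i/∂x_i = α_i − 1, so country i contributes w_i if α_i > 1, else 0.
α_i > 1 for i ∈ {1}; NE contributions (5, 0, 0), X = 5.
W^NE = Σw_i − X^NE + (Σα_i)·X^NE = 38 + 2.01·5 = 48.05.
Planner: ∂(Σu_j)/∂x_i = Σα_j − 1 = 2.01 > 0, so everyone contributes w_i; X^SO = 38, W^SO = 38 + 2.01·38 = 114.38.
Deadweight loss = 66.33.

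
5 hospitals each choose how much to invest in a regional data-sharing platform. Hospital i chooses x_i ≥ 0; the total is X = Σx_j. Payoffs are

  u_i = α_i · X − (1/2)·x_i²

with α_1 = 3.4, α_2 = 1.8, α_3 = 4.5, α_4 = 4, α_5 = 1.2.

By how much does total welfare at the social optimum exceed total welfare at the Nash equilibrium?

359.26

Hospital i's FOC: ∂u_i/∂x_i = α_i − x_i = 0, so x_i* = α_i.
NE contributions = (3.4, 1.8, 4.5, 4, 1.2); X = 14.9.
W^NE = (Σα)·X − ½Σα_i² = 14.9² − ½·52.49 = 195.765.
Planner sets x_i = Σα_j = 14.9 for every i, so X^SO = 5·14.9 = 74.5.
W^SO = (Σα)·X^SO − ½·5·(Σα)² = (5/2)·14.9² = 555.025.
Deadweight loss = W^SO − W^NE = 359.26.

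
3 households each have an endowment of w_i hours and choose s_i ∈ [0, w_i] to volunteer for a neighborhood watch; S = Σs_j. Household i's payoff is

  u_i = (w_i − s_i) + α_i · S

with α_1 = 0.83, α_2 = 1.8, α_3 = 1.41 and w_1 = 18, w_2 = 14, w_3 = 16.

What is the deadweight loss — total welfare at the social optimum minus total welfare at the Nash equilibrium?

54.72

∂u_i/∂s_i = α_i − 1, so household i contributes w_i if α_i > 1, else 0.
α_i > 1 for i ∈ {2, 3}; NE contributions (0, 14, 16), S = 30.
W^NE = Σw_i − S^NE + (Σα_i)·S^NE = 48 + 3.04·30 = 139.2.
Planner: ∂(Σu_j)/∂s_i = Σα_j − 1 = 3.04 > 0, so everyone contributes w_i; S^SO = 48, W^SO = 48 + 3.04·48 = 193.92.
Deadweight loss = 54.72.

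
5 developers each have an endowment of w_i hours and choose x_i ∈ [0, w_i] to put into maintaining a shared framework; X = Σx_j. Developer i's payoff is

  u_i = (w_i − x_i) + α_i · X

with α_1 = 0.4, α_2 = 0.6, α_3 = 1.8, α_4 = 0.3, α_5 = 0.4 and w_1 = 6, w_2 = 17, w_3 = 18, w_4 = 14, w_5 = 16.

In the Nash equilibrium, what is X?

18

∂u_i/∂x_i = α_i − 1, so developer i contributes w_i if α_i > 1, else 0.
α_i > 1 for i ∈ {3}; NE contributions (0, 0, 18, 0, 0), X = 18.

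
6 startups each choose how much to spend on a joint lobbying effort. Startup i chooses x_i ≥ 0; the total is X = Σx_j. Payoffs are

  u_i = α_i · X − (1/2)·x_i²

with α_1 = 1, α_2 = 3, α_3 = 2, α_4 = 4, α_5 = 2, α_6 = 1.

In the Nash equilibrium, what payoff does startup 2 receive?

Startup i's FOC: ∂u_i/∂x_i = α_i − x_i = 0, so x_i* = α_i.
NE contributions = (1, 3, 2, 4, 2, 1); X = 13.
u_2 = α_2·X − ½·(x_2)² = 3·13 − ½·3² = 34.5.

34.5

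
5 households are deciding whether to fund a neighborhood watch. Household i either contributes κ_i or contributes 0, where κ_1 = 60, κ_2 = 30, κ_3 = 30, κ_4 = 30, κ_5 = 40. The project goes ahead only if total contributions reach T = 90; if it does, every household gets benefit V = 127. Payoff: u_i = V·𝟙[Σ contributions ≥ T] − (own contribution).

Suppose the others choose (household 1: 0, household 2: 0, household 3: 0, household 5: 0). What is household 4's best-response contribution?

Others' total = 0. Even contributing 30 gives 30 < 90: no benefit either way.
Best response: 0.

0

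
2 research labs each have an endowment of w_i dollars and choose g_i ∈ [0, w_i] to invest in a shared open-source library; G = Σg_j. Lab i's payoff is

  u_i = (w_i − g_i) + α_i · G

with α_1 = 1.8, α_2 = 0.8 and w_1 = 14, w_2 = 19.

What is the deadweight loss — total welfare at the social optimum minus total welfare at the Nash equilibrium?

30.4

∂u_i/∂g_i = α_i − 1, so lab i contributes w_i if α_i > 1, else 0.
α_i > 1 for i ∈ {1}; NE contributions (14, 0), G = 14.
W^NE = Σw_i − G^NE + (Σα_i)·G^NE = 33 + 1.6·14 = 55.4.
Planner: ∂(Σu_j)/∂g_i = Σα_j − 1 = 1.6 > 0, so everyone contributes w_i; G^SO = 33, W^SO = 33 + 1.6·33 = 85.8.
Deadweight loss = 30.4.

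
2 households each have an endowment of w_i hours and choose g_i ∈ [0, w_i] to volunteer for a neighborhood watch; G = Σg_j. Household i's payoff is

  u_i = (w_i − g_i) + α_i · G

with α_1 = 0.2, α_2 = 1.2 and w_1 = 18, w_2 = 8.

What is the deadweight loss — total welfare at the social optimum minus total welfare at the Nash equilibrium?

7.2

∂u_i/∂g_i = α_i − 1, so household i contributes w_i if α_i > 1, else 0.
α_i > 1 for i ∈ {2}; NE contributions (0, 8), G = 8.
W^NE = Σw_i − G^NE + (Σα_i)·G^NE = 26 + 0.4·8 = 29.2.
Planner: ∂(Σu_j)/∂g_i = Σα_j − 1 = 0.4 > 0, so everyone contributes w_i; G^SO = 26, W^SO = 26 + 0.4·26 = 36.4.
Deadweight loss = 7.2.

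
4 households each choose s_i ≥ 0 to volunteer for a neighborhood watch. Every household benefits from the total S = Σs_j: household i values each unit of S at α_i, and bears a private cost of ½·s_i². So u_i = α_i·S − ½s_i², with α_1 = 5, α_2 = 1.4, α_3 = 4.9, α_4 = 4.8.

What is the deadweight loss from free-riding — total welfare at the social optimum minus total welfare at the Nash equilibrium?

Household i's FOC: ∂u_i/∂s_i = α_i − s_i = 0, so s_i* = α_i.
NE contributions = (5, 1.4, 4.9, 4.8); S = 16.1.
W^NE = (Σα)·S − ½Σα_i² = 16.1² − ½·74.01 = 222.205.
Planner sets s_i = Σα_j = 16.1 for every i, so S^SO = 4·16.1 = 64.4.
W^SO = (Σα)·S^SO − ½·4·(Σα)² = (4/2)·16.1² = 518.42.
Deadweight loss = W^SO − W^NE = 296.215.

296.215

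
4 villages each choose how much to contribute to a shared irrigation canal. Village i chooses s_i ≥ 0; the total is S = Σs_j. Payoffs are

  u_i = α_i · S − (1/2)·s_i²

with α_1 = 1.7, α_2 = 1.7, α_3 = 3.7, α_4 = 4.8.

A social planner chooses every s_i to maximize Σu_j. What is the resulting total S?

Planner FOC: ∂(Σu_j)/∂s_i = (Σα_j) − s_i = 0, so s_i^SO = Σα_j = 11.9 for every i; S^SO = 47.6.

47.6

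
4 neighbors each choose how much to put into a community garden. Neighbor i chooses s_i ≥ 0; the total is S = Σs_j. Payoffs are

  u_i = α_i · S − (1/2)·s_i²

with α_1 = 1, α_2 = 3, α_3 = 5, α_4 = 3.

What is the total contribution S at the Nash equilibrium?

Neighbor i's FOC: ∂u_i/∂s_i = α_i − s_i = 0, so s_i* = α_i.
NE contributions = (1, 3, 5, 3); S = 12.

12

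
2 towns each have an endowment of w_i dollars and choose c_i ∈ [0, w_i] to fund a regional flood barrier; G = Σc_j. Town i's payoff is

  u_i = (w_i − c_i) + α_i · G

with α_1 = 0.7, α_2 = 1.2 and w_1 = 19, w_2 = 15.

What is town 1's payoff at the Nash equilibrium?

∂u_i/∂c_i = α_i − 1, so town i contributes w_i if α_i > 1, else 0.
α_i > 1 for i ∈ {2}; NE contributions (0, 15), G = 15.
u_1 = (19 − 0) + 0.7·15 = 29.5.

29.5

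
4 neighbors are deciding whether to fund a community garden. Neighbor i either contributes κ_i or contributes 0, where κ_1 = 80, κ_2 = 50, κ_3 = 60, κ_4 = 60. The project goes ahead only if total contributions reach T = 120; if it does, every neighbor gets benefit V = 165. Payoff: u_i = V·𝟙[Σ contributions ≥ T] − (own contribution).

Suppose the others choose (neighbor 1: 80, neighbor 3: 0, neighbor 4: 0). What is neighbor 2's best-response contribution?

50

Others' total = 80. Contributing 50 brings total to 130 ≥ 120: gain V − κ_2 = 115.
Best response: 50.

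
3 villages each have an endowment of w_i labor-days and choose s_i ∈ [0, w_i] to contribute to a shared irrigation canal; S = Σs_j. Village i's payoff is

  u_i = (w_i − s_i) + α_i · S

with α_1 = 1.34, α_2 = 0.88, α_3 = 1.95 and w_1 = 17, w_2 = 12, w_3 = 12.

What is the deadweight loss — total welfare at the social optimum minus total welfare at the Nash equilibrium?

38.04

∂u_i/∂s_i = α_i − 1, so village i contributes w_i if α_i > 1, else 0.
α_i > 1 for i ∈ {1, 3}; NE contributions (17, 0, 12), S = 29.
W^NE = Σw_i − S^NE + (Σα_i)·S^NE = 41 + 3.17·29 = 132.93.
Planner: ∂(Σu_j)/∂s_i = Σα_j − 1 = 3.17 > 0, so everyone contributes w_i; S^SO = 41, W^SO = 41 + 3.17·41 = 170.97.
Deadweight loss = 38.04.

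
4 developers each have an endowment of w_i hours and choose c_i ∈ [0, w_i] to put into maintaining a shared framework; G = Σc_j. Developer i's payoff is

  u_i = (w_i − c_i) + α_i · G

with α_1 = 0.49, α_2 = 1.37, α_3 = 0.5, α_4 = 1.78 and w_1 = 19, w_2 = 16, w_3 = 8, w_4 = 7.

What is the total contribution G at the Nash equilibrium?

23

∂u_i/∂c_i = α_i − 1, so developer i contributes w_i if α_i > 1, else 0.
α_i > 1 for i ∈ {2, 4}; NE contributions (0, 16, 0, 7), G = 23.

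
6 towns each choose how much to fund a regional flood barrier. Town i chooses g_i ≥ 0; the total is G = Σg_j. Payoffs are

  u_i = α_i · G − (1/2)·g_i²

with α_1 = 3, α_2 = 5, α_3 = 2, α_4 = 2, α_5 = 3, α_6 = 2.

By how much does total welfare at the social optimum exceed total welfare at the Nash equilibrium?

605.5

Town i's FOC: ∂u_i/∂g_i = α_i − g_i = 0, so g_i* = α_i.
NE contributions = (3, 5, 2, 2, 3, 2); G = 17.
W^NE = (Σα)·G − ½Σα_i² = 17² − ½·55 = 261.5.
Planner sets g_i = Σα_j = 17 for every i, so G^SO = 6·17 = 102.
W^SO = (Σα)·G^SO − ½·6·(Σα)² = (6/2)·17² = 867.
Deadweight loss = W^SO − W^NE = 605.5.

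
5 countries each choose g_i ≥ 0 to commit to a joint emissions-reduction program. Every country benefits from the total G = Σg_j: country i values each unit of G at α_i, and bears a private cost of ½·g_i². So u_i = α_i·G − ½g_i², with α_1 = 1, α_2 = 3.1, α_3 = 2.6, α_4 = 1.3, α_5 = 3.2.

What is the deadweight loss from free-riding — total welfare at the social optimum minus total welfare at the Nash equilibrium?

Country i's FOC: ∂u_i/∂g_i = α_i − g_i = 0, so g_i* = α_i.
NE contributions = (1, 3.1, 2.6, 1.3, 3.2); G = 11.2.
W^NE = (Σα)·G − ½Σα_i² = 11.2² − ½·29.3 = 110.79.
Planner sets g_i = Σα_j = 11.2 for every i, so G^SO = 5·11.2 = 56.
W^SO = (Σα)·G^SO − ½·5·(Σα)² = (5/2)·11.2² = 313.6.
Deadweight loss = W^SO − W^NE = 202.81.

202.81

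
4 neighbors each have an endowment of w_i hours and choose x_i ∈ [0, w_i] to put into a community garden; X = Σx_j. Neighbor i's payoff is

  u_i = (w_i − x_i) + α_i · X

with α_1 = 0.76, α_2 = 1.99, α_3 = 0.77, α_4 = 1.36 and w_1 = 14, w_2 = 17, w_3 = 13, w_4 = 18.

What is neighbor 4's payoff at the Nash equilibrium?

47.6

∂u_i/∂x_i = α_i − 1, so neighbor i contributes w_i if α_i > 1, else 0.
α_i > 1 for i ∈ {2, 4}; NE contributions (0, 17, 0, 18), X = 35.
u_4 = (18 − 18) + 1.36·35 = 47.6.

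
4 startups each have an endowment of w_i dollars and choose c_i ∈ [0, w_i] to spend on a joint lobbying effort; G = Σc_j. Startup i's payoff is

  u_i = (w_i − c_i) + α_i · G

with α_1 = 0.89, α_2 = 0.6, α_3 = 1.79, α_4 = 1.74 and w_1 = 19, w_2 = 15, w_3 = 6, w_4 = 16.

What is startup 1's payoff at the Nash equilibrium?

∂u_i/∂c_i = α_i − 1, so startup i contributes w_i if α_i > 1, else 0.
α_i > 1 for i ∈ {3, 4}; NE contributions (0, 0, 6, 16), G = 22.
u_1 = (19 − 0) + 0.89·22 = 38.58.

38.58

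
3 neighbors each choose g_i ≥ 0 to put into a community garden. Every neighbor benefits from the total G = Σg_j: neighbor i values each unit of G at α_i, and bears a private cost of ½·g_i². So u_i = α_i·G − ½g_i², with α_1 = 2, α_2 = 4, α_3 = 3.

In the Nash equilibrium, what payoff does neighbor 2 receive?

Neighbor i's FOC: ∂u_i/∂g_i = α_i − g_i = 0, so g_i* = α_i.
NE contributions = (2, 4, 3); G = 9.
u_2 = α_2·G − ½·(g_2)² = 4·9 − ½·4² = 28.

28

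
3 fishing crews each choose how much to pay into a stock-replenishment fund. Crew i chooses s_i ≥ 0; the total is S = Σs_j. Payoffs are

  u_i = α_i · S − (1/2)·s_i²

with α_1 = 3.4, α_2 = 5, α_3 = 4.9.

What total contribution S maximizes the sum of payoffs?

39.9

Planner FOC: ∂(Σu_j)/∂s_i = (Σα_j) − s_i = 0, so s_i^SO = Σα_j = 13.3 for every i; S^SO = 39.9.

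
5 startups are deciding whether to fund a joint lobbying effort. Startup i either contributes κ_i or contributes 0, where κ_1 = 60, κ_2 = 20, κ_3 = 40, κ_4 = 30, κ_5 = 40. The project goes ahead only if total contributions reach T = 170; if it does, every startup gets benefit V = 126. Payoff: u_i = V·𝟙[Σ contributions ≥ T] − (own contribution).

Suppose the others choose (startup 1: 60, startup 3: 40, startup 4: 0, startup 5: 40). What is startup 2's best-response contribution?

0

Others' total = 140. Even contributing 20 gives 160 < 170: no benefit either way.
Best response: 0.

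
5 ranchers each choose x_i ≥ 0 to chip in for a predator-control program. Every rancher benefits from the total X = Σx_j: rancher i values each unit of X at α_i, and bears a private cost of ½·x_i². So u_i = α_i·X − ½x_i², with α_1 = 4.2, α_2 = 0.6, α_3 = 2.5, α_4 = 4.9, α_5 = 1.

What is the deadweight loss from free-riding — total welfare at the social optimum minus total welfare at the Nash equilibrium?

285.99

Rancher i's FOC: ∂u_i/∂x_i = α_i − x_i = 0, so x_i* = α_i.
NE contributions = (4.2, 0.6, 2.5, 4.9, 1); X = 13.2.
W^NE = (Σα)·X − ½Σα_i² = 13.2² − ½·49.26 = 149.61.
Planner sets x_i = Σα_j = 13.2 for every i, so X^SO = 5·13.2 = 66.
W^SO = (Σα)·X^SO − ½·5·(Σα)² = (5/2)·13.2² = 435.6.
Deadweight loss = W^SO − W^NE = 285.99.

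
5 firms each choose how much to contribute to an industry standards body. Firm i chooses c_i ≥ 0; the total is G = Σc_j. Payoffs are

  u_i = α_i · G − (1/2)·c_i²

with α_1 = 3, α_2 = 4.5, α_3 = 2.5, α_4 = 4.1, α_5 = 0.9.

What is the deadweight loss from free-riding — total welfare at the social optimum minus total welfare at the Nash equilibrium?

364.06

Firm i's FOC: ∂u_i/∂c_i = α_i − c_i = 0, so c_i* = α_i.
NE contributions = (3, 4.5, 2.5, 4.1, 0.9); G = 15.
W^NE = (Σα)·G − ½Σα_i² = 15² − ½·53.12 = 198.44.
Planner sets c_i = Σα_j = 15 for every i, so G^SO = 5·15 = 75.
W^SO = (Σα)·G^SO − ½·5·(Σα)² = (5/2)·15² = 562.5.
Deadweight loss = W^SO − W^NE = 364.06.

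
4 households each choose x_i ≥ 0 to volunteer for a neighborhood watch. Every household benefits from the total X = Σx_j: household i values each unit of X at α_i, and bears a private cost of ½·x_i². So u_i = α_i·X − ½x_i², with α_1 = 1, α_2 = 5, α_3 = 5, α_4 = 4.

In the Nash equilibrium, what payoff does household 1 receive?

Household i's FOC: ∂u_i/∂x_i = α_i − x_i = 0, so x_i* = α_i.
NE contributions = (1, 5, 5, 4); X = 15.
u_1 = α_1·X − ½·(x_1)² = 1·15 − ½·1² = 14.5.

14.5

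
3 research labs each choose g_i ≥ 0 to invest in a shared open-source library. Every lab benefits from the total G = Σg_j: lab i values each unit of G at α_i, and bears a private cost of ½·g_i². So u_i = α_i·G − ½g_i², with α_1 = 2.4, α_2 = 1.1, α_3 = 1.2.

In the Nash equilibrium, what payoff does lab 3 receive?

Lab i's FOC: ∂u_i/∂g_i = α_i − g_i = 0, so g_i* = α_i.
NE contributions = (2.4, 1.1, 1.2); G = 4.7.
u_3 = α_3·G − ½·(g_3)² = 1.2·4.7 − ½·1.2² = 4.92.

4.92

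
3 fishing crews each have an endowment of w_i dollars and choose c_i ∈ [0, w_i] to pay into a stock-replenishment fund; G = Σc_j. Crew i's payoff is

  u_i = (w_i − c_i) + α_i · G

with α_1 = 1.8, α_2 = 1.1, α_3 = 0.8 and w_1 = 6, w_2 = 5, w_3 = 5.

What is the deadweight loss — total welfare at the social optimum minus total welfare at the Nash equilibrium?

∂u_i/∂c_i = α_i − 1, so crew i contributes w_i if α_i > 1, else 0.
α_i > 1 for i ∈ {1, 2}; NE contributions (6, 5, 0), G = 11.
W^NE = Σw_i − G^NE + (Σα_i)·G^NE = 16 + 2.7·11 = 45.7.
Planner: ∂(Σu_j)/∂c_i = Σα_j − 1 = 2.7 > 0, so everyone contributes w_i; G^SO = 16, W^SO = 16 + 2.7·16 = 59.2.
Deadweight loss = 13.5.

13.5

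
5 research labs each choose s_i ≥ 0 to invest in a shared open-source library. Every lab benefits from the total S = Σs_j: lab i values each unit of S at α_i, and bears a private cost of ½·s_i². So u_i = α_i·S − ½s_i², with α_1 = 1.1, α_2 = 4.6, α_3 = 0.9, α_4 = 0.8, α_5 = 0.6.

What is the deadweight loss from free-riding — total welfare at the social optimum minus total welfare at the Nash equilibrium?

108.09

Lab i's FOC: ∂u_i/∂s_i = α_i − s_i = 0, so s_i* = α_i.
NE contributions = (1.1, 4.6, 0.9, 0.8, 0.6); S = 8.
W^NE = (Σα)·S − ½Σα_i² = 8² − ½·24.18 = 51.91.
Planner sets s_i = Σα_j = 8 for every i, so S^SO = 5·8 = 40.
W^SO = (Σα)·S^SO − ½·5·(Σα)² = (5/2)·8² = 160.
Deadweight loss = W^SO − W^NE = 108.09.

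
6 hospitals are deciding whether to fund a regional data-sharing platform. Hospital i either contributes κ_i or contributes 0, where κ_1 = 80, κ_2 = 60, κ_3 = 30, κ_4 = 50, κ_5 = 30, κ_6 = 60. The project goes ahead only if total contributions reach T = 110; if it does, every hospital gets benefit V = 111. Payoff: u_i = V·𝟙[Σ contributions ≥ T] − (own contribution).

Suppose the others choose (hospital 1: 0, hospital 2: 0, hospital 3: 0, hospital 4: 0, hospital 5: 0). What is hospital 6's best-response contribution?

0

Others' total = 0. Even contributing 60 gives 60 < 110: no benefit either way.
Best response: 0.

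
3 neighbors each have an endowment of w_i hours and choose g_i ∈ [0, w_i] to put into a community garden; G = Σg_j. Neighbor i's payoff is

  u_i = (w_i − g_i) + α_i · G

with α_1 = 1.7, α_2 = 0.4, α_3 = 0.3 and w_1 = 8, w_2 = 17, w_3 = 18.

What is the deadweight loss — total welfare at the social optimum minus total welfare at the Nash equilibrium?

∂u_i/∂g_i = α_i − 1, so neighbor i contributes w_i if α_i > 1, else 0.
α_i > 1 for i ∈ {1}; NE contributions (8, 0, 0), G = 8.
W^NE = Σw_i − G^NE + (Σα_i)·G^NE = 43 + 1.4·8 = 54.2.
Planner: ∂(Σu_j)/∂g_i = Σα_j − 1 = 1.4 > 0, so everyone contributes w_i; G^SO = 43, W^SO = 43 + 1.4·43 = 103.2.
Deadweight loss = 49.

49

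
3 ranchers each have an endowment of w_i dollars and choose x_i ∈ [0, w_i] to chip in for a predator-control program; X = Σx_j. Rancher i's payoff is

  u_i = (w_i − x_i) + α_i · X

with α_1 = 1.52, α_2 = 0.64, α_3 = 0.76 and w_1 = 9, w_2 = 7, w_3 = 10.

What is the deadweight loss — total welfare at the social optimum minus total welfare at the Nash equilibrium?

∂u_i/∂x_i = α_i − 1, so rancher i contributes w_i if α_i > 1, else 0.
α_i > 1 for i ∈ {1}; NE contributions (9, 0, 0), X = 9.
W^NE = Σw_i − X^NE + (Σα_i)·X^NE = 26 + 1.92·9 = 43.28.
Planner: ∂(Σu_j)/∂x_i = Σα_j − 1 = 1.92 > 0, so everyone contributes w_i; X^SO = 26, W^SO = 26 + 1.92·26 = 75.92.
Deadweight loss = 32.64.

32.64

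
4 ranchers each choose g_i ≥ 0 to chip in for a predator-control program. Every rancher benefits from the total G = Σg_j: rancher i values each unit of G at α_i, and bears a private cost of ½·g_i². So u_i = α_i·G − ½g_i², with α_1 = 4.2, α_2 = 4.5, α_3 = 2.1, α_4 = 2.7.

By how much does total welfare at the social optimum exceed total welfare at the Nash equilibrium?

Rancher i's FOC: ∂u_i/∂g_i = α_i − g_i = 0, so g_i* = α_i.
NE contributions = (4.2, 4.5, 2.1, 2.7); G = 13.5.
W^NE = (Σα)·G − ½Σα_i² = 13.5² − ½·49.59 = 157.455.
Planner sets g_i = Σα_j = 13.5 for every i, so G^SO = 4·13.5 = 54.
W^SO = (Σα)·G^SO − ½·4·(Σα)² = (4/2)·13.5² = 364.5.
Deadweight loss = W^SO − W^NE = 207.045.

207.045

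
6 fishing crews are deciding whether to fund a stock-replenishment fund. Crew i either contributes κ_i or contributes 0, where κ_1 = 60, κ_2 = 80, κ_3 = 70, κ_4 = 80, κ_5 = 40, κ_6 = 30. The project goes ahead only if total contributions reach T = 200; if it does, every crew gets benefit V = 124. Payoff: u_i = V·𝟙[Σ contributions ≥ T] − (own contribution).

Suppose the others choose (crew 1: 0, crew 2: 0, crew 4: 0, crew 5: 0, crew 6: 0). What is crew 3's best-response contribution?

0

Others' total = 0. Even contributing 70 gives 70 < 200: no benefit either way.
Best response: 0.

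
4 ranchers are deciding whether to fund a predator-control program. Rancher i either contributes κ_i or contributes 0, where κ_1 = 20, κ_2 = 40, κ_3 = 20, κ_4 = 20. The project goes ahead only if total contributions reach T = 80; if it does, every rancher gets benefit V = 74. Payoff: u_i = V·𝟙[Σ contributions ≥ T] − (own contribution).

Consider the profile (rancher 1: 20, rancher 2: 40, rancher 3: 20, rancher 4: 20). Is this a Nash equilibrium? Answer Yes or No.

Total = 100 ≥ 80: provided.
Rancher 1 (pledges 20, payoff 54): dropping to 0 → total 80, payoff 74. Profitable deviation.

No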